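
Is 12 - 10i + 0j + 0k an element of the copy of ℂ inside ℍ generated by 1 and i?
Yes. The quaternion 12 - 10i has j- and k-coefficients y = z = 0, so it lies in the complex subalgebra spanned by 1 and i.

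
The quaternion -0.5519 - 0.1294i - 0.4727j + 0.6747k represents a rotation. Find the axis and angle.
axis = (-0.1552, -0.5668, 0.8091), θ = 247°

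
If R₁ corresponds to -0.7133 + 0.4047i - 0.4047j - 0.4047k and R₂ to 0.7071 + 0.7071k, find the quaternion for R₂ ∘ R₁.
-0.2182 + 0.5723i - 0.7905k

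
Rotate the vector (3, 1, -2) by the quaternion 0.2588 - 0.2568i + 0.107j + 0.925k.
(-1.897, -0.233, -3.217)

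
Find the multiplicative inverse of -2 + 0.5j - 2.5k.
-0.1905 - 0.0476j + 0.2381k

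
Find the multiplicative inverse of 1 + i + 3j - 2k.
0.0667 - 0.0667i - 0.2j + 0.1333k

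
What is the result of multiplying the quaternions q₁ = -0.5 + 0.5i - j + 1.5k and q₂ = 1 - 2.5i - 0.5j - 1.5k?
2.5 + 4i - 3.75j - 0.5k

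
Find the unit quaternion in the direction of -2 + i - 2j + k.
-0.6325 + 0.3162i - 0.6325j + 0.3162k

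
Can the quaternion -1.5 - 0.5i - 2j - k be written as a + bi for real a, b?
No. The quaternion -1.5 - 0.5i - 2j - k has j-coefficient y = -2 and k-coefficient z = -1, not both zero, so it does not lie in the complex subalgebra spanned by 1 and i.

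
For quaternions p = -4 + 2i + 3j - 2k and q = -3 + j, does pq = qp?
No: pq = 9 - 4i - 13j + 8k ≠ 9 - 8i - 13j + 4k = qp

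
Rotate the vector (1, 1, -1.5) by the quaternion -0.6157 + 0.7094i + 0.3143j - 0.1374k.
(1.914, -0.61, -0.462)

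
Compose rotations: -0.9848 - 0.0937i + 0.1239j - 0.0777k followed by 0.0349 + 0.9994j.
-0.1582 - 0.0809i - 0.9799j + 0.0909k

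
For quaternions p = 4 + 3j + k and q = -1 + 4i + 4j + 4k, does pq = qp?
No: pq = -20 + 24i + 17j + 3k ≠ -20 + 8i + 9j + 27k = qp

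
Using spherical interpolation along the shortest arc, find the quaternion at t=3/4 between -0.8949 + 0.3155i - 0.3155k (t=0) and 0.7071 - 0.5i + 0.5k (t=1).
-0.7618 + 0.4581i - 0.4581k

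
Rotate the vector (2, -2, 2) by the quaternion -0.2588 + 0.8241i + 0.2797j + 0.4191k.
(0.721, 3.229, 1.026)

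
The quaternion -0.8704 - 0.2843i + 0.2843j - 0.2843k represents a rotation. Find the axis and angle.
axis = (-√3/3, √3/3, -√3/3), θ = 301°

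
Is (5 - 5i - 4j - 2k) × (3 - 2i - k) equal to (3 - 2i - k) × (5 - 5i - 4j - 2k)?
No: pq = 3 - 21i - 13j - 19k ≠ 3 - 29i - 11j - 3k = qp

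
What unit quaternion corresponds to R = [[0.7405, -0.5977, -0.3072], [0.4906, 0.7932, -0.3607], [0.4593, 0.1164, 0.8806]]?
0.9239 + 0.1291i - 0.2074j + 0.2945k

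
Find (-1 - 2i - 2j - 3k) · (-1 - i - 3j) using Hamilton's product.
-7 - 6i + 8j + 7k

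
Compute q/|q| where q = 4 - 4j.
0.7071 - 0.7071j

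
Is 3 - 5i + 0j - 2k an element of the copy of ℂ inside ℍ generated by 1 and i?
No. The quaternion 3 - 5i - 2k has j-coefficient y = 0 and k-coefficient z = -2, not both zero, so it does not lie in the complex subalgebra spanned by 1 and i.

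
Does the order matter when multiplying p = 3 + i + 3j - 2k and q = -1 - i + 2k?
Yes: pq = 2 + 2i - 3j + 11k ≠ 2 - 10i - 3j + 5k = qp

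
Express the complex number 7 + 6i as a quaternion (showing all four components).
7 + 6i + 0j + 0k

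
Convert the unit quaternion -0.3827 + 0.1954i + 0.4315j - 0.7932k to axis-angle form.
axis = (0.2115, 0.4671, -0.8586), θ = 5π/4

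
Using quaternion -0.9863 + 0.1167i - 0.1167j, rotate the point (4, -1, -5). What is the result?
(2.767, -2.233, -5.418)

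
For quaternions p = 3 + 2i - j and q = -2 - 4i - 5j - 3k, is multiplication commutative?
No: pq = -3 - 13i - 7j - 23k ≠ -3 - 19i - 19j + 5k = qp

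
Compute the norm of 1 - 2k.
√5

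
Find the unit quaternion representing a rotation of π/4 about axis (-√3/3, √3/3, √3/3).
0.9239 - 0.2209i + 0.2209j + 0.2209k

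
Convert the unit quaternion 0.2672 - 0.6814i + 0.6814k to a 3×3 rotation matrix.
[[0.0714, -0.3641, -0.9286], [0.3641, -0.8572, 0.3641], [-0.9286, -0.3641, 0.0714]]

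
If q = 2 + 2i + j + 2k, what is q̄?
2 - 2i - j - 2k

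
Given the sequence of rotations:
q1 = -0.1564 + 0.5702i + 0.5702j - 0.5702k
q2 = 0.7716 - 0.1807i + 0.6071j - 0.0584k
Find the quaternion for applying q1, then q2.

q2 · q1 = -0.3971 + 0.1554i + 0.2087j - 0.88k
-0.3971 + 0.1554i + 0.2087j - 0.88k


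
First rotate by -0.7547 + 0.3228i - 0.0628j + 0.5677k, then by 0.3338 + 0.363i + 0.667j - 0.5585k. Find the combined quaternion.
-0.0101 + 0.1774i - 0.9107j + 0.3729k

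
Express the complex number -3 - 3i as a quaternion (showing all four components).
-3 - 3i + 0j + 0k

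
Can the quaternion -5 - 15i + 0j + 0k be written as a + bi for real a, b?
Yes. The quaternion -5 - 15i has j- and k-coefficients y = z = 0, so it lies in the complex subalgebra spanned by 1 and i.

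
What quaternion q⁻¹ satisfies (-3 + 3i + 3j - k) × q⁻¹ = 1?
-0.1071 - 0.1071i - 0.1071j + 0.0357k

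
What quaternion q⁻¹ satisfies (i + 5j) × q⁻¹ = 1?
-0.0385i - 0.1923j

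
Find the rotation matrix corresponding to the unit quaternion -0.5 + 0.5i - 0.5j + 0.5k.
[[0, 0, 1], [-1, 0, 0], [0, -1, 0]]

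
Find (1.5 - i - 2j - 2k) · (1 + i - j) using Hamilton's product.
0.5 - 1.5i - 5.5j + k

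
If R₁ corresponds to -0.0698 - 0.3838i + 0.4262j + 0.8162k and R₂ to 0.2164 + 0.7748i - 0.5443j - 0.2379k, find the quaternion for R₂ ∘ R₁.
0.7084 - 0.48i - 0.4109j + 0.3145k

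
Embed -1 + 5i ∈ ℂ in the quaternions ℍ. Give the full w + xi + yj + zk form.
-1 + 5i + 0j + 0k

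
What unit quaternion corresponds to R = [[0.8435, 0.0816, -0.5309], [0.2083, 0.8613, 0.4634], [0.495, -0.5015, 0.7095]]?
0.9239 - 0.2611i - 0.2776j + 0.0343k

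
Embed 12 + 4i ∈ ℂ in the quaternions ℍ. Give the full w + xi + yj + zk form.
12 + 4i + 0j + 0k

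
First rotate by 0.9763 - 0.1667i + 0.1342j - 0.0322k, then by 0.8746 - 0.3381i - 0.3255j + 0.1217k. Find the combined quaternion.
0.8451 - 0.4817i - 0.2316j - 0.009k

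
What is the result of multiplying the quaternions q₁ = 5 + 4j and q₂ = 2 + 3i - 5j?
30 + 15i - 17j - 12k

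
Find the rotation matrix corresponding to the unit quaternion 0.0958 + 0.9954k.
[[-0.9816, -0.1907, 0], [0.1907, -0.9816, 0], [0, 0, 1]]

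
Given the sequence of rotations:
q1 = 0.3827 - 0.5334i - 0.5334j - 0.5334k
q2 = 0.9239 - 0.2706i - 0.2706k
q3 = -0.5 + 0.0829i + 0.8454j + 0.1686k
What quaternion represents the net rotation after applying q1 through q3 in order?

q2 · q1 = 0.0649 - 0.7407i - 0.4928j - 0.452k
q3 · q2 · q1 = 0.5218 + 0.0767i + 0.2139j + 0.8223k
0.5218 + 0.0767i + 0.2139j + 0.8223k


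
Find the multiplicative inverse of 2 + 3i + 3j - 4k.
0.0526 - 0.0789i - 0.0789j + 0.1053k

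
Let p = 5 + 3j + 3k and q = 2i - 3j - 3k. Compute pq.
18 + 10i - 9j - 21k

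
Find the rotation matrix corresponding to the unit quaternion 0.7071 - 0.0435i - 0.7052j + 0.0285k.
[[0.0038, 0.021, -0.9998], [0.1017, 0.9946, 0.0213], [0.9948, -0.1017, 0.0016]]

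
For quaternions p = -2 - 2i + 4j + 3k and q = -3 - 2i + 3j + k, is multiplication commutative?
No: pq = -13 + 5i - 22j - 9k ≠ -13 + 15i - 14j - 13k = qp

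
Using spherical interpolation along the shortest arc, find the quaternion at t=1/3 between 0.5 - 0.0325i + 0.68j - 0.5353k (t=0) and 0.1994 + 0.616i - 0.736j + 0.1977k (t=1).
0.2907 - 0.2647i + 0.7891j - 0.472k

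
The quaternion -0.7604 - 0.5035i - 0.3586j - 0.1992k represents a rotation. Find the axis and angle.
axis = (-0.7753, -0.5522, -0.3067), θ = 279°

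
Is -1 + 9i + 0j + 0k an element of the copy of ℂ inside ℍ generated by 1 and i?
Yes. The quaternion -1 + 9i has j- and k-coefficients y = z = 0, so it lies in the complex subalgebra spanned by 1 and i.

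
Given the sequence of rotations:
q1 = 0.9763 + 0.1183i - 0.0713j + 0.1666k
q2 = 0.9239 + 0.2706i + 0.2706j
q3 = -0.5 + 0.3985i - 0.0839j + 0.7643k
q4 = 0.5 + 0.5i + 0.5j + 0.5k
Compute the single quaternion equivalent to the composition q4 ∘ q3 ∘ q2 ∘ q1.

q2 · q1 = 0.8893 + 0.4186i + 0.1532j + 0.1026k
q3 · q2 · q1 = -0.677 + 0.0194i + 0.1278j + 0.7246k
q4 · q3 · q2 · q1 = -0.7744 - 0.0304i - 0.6272j + 0.078k
-0.7744 - 0.0304i - 0.6272j + 0.078k


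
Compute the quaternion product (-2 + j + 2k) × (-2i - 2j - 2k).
6 + 6i + 6k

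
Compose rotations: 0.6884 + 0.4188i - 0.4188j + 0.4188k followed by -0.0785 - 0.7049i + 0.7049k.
-0.054 - 0.2229i + 0.6233j + 0.7476k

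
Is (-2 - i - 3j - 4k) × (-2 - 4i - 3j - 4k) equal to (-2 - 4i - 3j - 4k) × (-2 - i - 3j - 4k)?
No: pq = -25 + 10i + 24j + 7k ≠ -25 + 10i + 25k = qp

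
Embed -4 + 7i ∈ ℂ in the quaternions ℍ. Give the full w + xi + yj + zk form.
-4 + 7i + 0j + 0k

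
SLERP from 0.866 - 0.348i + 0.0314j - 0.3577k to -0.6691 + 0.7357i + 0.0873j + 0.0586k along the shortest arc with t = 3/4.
0.7401 - 0.6554i - 0.0587j - 0.1387k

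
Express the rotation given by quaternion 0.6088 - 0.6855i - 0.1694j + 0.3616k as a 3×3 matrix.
[[0.6811, -0.208, -0.702], [0.6725, -0.2013, 0.7122], [-0.2895, -0.9572, 0.0028]]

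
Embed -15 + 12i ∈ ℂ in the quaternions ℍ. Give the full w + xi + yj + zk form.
-15 + 12i + 0j + 0k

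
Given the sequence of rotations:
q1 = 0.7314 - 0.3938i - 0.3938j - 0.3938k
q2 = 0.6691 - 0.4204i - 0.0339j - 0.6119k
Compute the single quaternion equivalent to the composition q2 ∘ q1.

q2 · q1 = 0.0695 - 0.7986i - 0.2129j - 0.5588k
0.0695 - 0.7986i - 0.2129j - 0.5588k


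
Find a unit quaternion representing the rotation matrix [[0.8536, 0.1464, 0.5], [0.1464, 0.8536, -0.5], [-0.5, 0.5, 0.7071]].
0.9239 + 0.2706i + 0.2706j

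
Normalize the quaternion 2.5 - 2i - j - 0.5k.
0.7372 - 0.5898i - 0.2949j - 0.1474k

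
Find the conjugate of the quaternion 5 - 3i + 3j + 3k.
5 + 3i - 3j - 3k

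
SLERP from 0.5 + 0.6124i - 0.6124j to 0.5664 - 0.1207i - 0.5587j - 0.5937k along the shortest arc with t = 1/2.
0.6054 + 0.2791i - 0.6648j - 0.337k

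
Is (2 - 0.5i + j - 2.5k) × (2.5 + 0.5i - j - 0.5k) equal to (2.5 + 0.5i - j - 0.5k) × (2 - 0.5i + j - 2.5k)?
No: pq = 5 - 3.25i - j - 7.25k ≠ 5 + 2.75i + 2j - 7.25k = qp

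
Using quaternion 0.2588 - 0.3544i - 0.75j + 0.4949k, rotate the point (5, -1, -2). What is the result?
(-1.872, 4.798, 1.865)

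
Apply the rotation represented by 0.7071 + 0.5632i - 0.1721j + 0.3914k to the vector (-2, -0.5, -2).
(-1.29, 1.113, -2.312)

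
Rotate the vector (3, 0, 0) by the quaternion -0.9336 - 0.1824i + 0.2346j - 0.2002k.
(2.429, 0.865, 1.533)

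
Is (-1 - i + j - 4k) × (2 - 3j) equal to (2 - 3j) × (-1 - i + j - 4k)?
No: pq = 1 - 14i + 5j - 5k ≠ 1 + 10i + 5j - 11k = qp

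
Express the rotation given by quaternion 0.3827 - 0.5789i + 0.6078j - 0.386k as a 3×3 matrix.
[[-0.0368, -0.4083, 0.9121], [-0.9992, 0.0318, -0.0261], [-0.0183, -0.9123, -0.4091]]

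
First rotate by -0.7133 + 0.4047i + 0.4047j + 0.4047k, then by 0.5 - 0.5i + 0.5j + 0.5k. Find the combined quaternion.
-0.559 + 0.559i + 0.2504j - 0.559k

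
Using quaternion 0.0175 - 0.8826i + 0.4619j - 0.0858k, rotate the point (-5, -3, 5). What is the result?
(0.482, 5.568, -5.269)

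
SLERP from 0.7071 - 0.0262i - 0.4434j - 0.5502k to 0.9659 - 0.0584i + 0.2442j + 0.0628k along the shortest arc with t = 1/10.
0.7727 - 0.0313i - 0.3838j - 0.5047k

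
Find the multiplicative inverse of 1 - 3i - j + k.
0.0833 + 0.25i + 0.0833j - 0.0833k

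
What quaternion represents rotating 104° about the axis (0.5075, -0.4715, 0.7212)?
0.6157 + 0.3999i - 0.3715j + 0.5683k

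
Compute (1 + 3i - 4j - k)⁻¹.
0.037 - 0.1111i + 0.1481j + 0.037k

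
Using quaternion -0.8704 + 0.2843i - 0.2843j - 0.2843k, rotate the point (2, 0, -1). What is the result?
(1.02, 0.01, -1.99)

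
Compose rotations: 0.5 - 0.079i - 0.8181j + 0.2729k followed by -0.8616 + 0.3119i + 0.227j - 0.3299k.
-0.1304 + 0.0161i + 0.7593j - 0.6373k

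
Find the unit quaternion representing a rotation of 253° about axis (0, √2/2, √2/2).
-0.5948 + 0.5684j + 0.5684k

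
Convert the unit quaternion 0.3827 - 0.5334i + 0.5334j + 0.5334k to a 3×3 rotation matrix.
[[-0.1381, -0.9773, -0.1608], [-0.1608, -0.1381, 0.9773], [-0.9773, 0.1608, -0.1381]]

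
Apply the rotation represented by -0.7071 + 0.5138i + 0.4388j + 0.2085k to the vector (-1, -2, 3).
(-3.238, 1.803, 0.513)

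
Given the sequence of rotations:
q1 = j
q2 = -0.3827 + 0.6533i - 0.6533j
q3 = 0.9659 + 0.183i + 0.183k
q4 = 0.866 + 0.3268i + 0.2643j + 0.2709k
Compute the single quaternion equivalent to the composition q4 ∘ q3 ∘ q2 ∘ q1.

q2 · q1 = 0.6533 - 0.3827j + 0.6533k
q3 · q2 · q1 = 0.5115 + 0.1896i - 0.4892j + 0.6805k
q4 · q3 · q2 · q1 = 0.3259 + 0.6437i - 0.4595j + 0.5179k
0.3259 + 0.6437i - 0.4595j + 0.5179k


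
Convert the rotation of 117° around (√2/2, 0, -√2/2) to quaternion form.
0.5225 + 0.6029i - 0.6029k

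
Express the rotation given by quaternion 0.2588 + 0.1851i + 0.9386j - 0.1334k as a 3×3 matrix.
[[-0.7975, 0.4165, 0.4364], [0.2784, 0.8959, -0.3462], [-0.5352, -0.1546, -0.8305]]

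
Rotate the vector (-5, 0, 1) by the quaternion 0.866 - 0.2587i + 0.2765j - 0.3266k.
(-2.521, 3.811, 2.263)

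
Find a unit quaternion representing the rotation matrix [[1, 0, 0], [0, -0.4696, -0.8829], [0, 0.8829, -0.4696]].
0.515 + 0.8572i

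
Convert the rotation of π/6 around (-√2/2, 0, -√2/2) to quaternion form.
0.9659 - 0.183i - 0.183k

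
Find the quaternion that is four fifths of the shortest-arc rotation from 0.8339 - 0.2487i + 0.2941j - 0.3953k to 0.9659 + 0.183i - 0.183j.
0.9876 + 0.0971i - 0.0871j - 0.0875k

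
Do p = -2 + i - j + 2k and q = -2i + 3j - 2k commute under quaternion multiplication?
No: pq = 9 - 8j + 5k ≠ 9 + 8i - 4j + 3k = qp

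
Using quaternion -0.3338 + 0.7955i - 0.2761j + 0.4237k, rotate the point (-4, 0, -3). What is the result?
(-4.529, 1.997, -0.705)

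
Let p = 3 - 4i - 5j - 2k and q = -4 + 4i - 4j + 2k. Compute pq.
-12 + 10i + 8j + 50k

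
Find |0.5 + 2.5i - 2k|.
3.24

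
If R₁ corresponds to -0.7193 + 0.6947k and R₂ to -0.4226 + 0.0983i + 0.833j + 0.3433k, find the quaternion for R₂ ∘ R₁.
0.0655 + 0.508i - 0.6675j - 0.5405k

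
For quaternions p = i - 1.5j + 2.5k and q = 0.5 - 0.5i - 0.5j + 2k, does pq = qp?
No: pq = -5.25 - 1.25i - 4j ≠ -5.25 + 2.25i + 2.5j + 2.5k = qp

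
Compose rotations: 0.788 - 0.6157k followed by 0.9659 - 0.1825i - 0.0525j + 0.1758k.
0.8694 - 0.1115i - 0.1537j - 0.4562k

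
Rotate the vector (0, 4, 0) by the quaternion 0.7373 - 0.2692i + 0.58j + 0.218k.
(-2.535, 3.04, -0.576)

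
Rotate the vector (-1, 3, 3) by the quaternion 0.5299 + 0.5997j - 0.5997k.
(4.252, -0.68, -0.68)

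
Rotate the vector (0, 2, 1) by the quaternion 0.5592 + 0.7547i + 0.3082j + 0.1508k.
(1.165, -1.12, 1.545)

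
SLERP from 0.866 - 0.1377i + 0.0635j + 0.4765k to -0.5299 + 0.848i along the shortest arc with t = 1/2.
0.7863 - 0.5553i + 0.0358j + 0.2684k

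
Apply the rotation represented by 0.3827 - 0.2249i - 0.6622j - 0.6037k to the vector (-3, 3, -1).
(4.333, 0.031, -0.475)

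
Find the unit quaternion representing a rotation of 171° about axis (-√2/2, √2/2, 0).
0.0785 - 0.7049i + 0.7049j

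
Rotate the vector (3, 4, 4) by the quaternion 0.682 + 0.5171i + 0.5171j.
(6.356, 0.644, 0.427)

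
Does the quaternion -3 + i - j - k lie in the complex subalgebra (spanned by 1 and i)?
No. The quaternion -3 + i - j - k has j-coefficient y = -1 and k-coefficient z = -1, not both zero, so it does not lie in the complex subalgebra spanned by 1 and i.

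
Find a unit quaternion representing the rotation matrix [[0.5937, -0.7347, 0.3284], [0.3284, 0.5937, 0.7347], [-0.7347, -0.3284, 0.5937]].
0.8338 - 0.3187i + 0.3187j + 0.3187k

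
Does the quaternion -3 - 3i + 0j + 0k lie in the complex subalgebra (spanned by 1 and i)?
Yes. The quaternion -3 - 3i has j- and k-coefficients y = z = 0, so it lies in the complex subalgebra spanned by 1 and i.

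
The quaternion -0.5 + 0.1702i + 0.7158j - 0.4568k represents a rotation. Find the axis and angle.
axis = (0.1965, 0.8265, -0.5275), θ = 4π/3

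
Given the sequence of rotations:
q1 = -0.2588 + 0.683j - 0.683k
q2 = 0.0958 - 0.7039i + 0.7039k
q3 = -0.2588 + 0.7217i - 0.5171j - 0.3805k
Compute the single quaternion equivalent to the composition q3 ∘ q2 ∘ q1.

q2 · q1 = 0.456 - 0.2986i - 0.4153j - 0.7284k
q3 · q2 · q1 = -0.3944 + 0.625i + 0.511j - 0.4391k
-0.3944 + 0.625i + 0.511j - 0.4391k


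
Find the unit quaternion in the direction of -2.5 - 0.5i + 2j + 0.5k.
-0.7625 - 0.1525i + 0.61j + 0.1525k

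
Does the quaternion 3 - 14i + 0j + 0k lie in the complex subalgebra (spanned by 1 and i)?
Yes. The quaternion 3 - 14i has j- and k-coefficients y = z = 0, so it lies in the complex subalgebra spanned by 1 and i.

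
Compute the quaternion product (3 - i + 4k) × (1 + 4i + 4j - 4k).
23 - 5i + 24j - 12k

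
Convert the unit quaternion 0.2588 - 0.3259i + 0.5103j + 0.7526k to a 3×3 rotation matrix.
[[-0.6536, -0.7222, -0.2264], [0.0569, -0.3452, 0.9368], [-0.7547, 0.5994, 0.2668]]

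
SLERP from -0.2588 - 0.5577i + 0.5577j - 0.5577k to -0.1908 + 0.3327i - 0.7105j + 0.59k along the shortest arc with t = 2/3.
0.0406 - 0.4218i + 0.6804j - 0.5979k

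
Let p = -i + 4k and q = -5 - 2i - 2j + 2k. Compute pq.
-10 + 13i - 6j - 18k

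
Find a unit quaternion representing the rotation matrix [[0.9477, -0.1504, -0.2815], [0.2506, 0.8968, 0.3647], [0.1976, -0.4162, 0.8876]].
0.9659 - 0.2021i - 0.124j + 0.1038k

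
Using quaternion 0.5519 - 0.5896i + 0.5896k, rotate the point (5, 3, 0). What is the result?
(-0.429, 2.082, -5.429)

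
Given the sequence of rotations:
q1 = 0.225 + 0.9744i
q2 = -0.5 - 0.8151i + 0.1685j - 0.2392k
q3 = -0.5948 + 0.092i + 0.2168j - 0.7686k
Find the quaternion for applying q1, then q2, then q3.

q2 · q1 = 0.6817 - 0.6706i - 0.1952j - 0.218k
q3 · q2 · q1 = -0.469 + 0.2643i + 0.7994j - 0.2669k
-0.469 + 0.2643i + 0.7994j - 0.2669k


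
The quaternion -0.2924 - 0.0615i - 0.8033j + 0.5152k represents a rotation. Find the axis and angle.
axis = (-0.0643, -0.84, 0.5387), θ = 214°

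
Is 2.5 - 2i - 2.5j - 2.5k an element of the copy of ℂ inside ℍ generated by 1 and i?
No. The quaternion 2.5 - 2i - 2.5j - 2.5k has j-coefficient y = -2.5 and k-coefficient z = -2.5, not both zero, so it does not lie in the complex subalgebra spanned by 1 and i.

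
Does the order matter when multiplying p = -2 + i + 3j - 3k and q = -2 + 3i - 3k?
Yes: pq = -8 - 17i - 12j + 3k ≠ -8 + i + 21k = qp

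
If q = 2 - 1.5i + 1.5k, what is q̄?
2 + 1.5i - 1.5k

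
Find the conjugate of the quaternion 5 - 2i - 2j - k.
5 + 2i + 2j + k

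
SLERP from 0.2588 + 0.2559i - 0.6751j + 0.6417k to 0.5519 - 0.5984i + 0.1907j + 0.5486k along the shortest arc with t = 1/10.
0.3252 + 0.1632i - 0.6226j + 0.6928k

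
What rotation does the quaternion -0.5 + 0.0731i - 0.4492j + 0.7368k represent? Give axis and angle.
axis = (0.0844, -0.5187, 0.8508), θ = 4π/3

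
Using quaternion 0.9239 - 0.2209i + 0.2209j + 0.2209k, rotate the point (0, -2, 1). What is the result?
(1.322, -1.104, 1.426)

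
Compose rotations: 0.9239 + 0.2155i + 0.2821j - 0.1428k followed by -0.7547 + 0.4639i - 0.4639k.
-0.8635 + 0.3968i - 0.2466j - 0.19k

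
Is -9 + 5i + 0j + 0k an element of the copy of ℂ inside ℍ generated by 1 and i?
Yes. The quaternion -9 + 5i has j- and k-coefficients y = z = 0, so it lies in the complex subalgebra spanned by 1 and i.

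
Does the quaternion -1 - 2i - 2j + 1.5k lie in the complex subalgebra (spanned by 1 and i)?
No. The quaternion -1 - 2i - 2j + 1.5k has j-coefficient y = -2 and k-coefficient z = 1.5, not both zero, so it does not lie in the complex subalgebra spanned by 1 and i.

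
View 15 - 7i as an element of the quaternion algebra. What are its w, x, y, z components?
15 - 7i + 0j + 0k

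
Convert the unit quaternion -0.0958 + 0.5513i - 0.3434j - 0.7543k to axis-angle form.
axis = (0.5538, -0.345, -0.7578), θ = 191°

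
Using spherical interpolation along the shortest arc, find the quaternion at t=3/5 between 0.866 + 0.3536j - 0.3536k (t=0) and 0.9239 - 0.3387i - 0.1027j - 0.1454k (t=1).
0.9435 - 0.2118i + 0.0851j - 0.2403k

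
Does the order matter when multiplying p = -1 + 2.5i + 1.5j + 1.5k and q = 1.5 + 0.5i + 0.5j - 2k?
Yes: pq = -0.5 - 0.5i + 7.5j + 4.75k ≠ -0.5 + 7i - 4j + 3.75k = qp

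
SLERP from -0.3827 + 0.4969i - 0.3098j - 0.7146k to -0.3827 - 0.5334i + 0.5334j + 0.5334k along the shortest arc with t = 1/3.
-0.131 + 0.5528i - 0.4192j - 0.7082k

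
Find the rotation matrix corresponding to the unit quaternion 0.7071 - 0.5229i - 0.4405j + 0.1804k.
[[0.5468, 0.2056, -0.8116], [0.7158, 0.3881, 0.5806], [0.4343, -0.8984, 0.0651]]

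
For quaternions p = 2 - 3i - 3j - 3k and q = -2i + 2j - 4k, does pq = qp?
No: pq = -12 + 14i - 2j - 20k ≠ -12 - 22i + 10j + 4k = qp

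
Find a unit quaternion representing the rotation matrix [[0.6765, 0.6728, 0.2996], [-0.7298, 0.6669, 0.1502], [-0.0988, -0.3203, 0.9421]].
0.9063 - 0.1298i + 0.1099j - 0.3869k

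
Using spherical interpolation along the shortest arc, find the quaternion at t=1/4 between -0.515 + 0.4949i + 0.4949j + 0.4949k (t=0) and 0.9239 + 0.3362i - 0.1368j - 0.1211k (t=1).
-0.7094 + 0.3061i + 0.4513j + 0.4465k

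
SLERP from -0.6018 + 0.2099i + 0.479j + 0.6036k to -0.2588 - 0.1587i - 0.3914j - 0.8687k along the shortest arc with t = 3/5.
-0.1023 + 0.2005i + 0.477j + 0.8496k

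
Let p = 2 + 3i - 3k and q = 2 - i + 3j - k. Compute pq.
4 + 13i + 12j + k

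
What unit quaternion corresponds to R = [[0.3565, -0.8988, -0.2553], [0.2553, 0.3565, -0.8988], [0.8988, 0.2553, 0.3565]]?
0.7193 + 0.4011i - 0.4011j + 0.4011k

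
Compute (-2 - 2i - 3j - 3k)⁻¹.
-0.0769 + 0.0769i + 0.1154j + 0.1154k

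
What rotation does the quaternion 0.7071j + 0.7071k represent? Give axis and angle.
axis = (0, √2/2, √2/2), θ = π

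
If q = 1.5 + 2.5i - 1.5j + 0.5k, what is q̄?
1.5 - 2.5i + 1.5j - 0.5k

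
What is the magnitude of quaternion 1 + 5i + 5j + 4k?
√67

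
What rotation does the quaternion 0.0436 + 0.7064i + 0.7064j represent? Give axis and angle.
axis = (√2/2, √2/2, 0), θ = 175°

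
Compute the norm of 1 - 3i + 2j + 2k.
√18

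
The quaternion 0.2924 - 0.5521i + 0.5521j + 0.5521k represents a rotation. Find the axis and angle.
axis = (-√3/3, √3/3, √3/3), θ = 146°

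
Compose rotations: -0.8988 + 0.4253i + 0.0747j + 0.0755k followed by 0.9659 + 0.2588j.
-0.8875 + 0.4303i - 0.1605j - 0.0371k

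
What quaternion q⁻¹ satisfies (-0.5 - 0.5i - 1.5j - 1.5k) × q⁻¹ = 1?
-0.1 + 0.1i + 0.3j + 0.3k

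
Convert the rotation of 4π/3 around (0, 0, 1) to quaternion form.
-0.5 + 0.866k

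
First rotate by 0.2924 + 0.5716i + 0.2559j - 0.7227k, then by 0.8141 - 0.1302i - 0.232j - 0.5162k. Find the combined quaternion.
-0.0012 + 0.727i - 0.2487j - 0.64k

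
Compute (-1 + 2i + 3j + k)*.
-1 - 2i - 3j - k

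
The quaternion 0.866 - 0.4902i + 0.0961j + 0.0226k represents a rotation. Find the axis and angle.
axis = (-0.9803, 0.1922, 0.0452), θ = π/3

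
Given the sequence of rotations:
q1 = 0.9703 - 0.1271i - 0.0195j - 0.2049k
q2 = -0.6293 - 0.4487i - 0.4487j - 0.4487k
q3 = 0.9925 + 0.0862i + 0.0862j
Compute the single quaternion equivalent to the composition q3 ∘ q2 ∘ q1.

q2 · q1 = -0.7683 - 0.2722i - 0.458j - 0.3547k
q3 · q2 · q1 = -0.6996 - 0.367i - 0.4902j - 0.3681k
-0.6996 - 0.367i - 0.4902j - 0.3681k


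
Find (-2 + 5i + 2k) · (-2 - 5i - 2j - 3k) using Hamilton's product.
35 + 4i + 9j - 8k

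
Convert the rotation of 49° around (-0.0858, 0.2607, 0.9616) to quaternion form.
0.91 - 0.0356i + 0.1081j + 0.3988k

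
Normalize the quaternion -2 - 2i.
-0.7071 - 0.7071i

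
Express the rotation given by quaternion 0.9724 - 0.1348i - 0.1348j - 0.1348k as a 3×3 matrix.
[[0.9273, 0.2985, -0.2258], [-0.2258, 0.9273, 0.2985], [0.2985, -0.2258, 0.9273]]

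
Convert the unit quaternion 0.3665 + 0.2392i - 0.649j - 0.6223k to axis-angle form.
axis = (0.2571, -0.6975, -0.6688), θ = 137°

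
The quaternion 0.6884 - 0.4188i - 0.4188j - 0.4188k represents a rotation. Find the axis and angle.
axis = (-√3/3, -√3/3, -√3/3), θ = 93°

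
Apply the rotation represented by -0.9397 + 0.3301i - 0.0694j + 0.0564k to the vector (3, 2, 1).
(3.24, 1.709, -0.764)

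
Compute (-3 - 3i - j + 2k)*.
-3 + 3i + j - 2k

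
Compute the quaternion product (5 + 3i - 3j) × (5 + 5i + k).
10 + 37i - 18j + 20k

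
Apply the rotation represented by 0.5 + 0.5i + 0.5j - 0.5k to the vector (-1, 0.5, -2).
(0.5, 2, 1)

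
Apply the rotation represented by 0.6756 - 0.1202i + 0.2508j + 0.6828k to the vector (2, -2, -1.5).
(1.587, 0.89, -2.634)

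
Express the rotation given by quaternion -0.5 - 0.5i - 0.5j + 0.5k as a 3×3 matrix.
[[0, 1, 0], [0, 0, -1], [-1, 0, 0]]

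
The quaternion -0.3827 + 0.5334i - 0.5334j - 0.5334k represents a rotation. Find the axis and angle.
axis = (√3/3, -√3/3, -√3/3), θ = 5π/4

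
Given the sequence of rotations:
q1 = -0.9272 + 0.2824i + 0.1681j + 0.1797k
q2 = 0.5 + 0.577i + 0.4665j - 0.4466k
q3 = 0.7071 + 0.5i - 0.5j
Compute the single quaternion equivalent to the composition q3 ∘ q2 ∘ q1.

q2 · q1 = -0.6247 - 0.2349i - 0.5783j + 0.4692k
q3 · q2 · q1 = -0.6134 - 0.713i - 0.3312j - 0.0748k
-0.6134 - 0.713i - 0.3312j - 0.0748k


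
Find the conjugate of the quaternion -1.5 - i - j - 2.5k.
-1.5 + i + j + 2.5k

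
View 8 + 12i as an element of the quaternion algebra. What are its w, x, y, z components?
8 + 12i + 0j + 0k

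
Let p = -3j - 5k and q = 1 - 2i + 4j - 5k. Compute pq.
-13 + 35i + 7j - 11k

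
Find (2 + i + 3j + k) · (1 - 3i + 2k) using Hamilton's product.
3 + i - 2j + 14k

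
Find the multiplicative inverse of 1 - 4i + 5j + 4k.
0.0172 + 0.069i - 0.0862j - 0.069k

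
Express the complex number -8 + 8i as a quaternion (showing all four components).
-8 + 8i + 0j + 0k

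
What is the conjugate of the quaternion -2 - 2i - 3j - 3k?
-2 + 2i + 3j + 3k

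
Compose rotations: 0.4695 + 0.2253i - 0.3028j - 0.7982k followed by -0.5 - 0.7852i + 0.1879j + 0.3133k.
0.2491 - 0.5364i - 0.3165j + 0.7416k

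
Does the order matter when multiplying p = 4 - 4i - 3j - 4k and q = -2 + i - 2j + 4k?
Yes: pq = 6 - 8i + 10j + 35k ≠ 6 + 32i - 14j + 13k = qp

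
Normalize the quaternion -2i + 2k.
-0.7071i + 0.7071k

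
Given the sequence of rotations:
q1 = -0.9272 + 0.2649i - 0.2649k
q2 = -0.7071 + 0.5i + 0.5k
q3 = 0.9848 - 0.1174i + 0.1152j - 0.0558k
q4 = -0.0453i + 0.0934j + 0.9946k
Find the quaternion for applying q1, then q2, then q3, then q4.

q2 · q1 = 0.6556 - 0.6509i + 0.2649j - 0.2763k
q3 · q2 · q1 = 0.5233 - 0.735i + 0.3403j - 0.2648k
q4 · q3 · q2 · q1 = 0.1983 - 0.3869i - 0.6942j + 0.5737k
0.1983 - 0.3869i - 0.6942j + 0.5737k


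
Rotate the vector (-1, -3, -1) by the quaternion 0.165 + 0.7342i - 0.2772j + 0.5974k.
(0.894, 3.159, -0.47)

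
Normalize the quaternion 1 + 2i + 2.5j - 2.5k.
0.239 + 0.4781i + 0.5976j - 0.5976k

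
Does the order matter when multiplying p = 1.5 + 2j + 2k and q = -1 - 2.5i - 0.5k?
Yes: pq = -0.5 - 4.75i - 7j + 2.25k ≠ -0.5 - 2.75i + 3j - 7.75k = qp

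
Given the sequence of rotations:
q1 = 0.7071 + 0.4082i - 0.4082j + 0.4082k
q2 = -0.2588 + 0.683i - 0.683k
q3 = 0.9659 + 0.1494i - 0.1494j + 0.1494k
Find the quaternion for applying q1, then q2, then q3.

q2 · q1 = -0.183 + 0.0985i - 0.452j - 0.8674k
q3 · q2 · q1 = -0.1294 + 0.2649i - 0.2649j - 0.918k
-0.1294 + 0.2649i - 0.2649j - 0.918k


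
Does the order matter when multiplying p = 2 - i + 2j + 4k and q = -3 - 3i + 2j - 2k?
Yes: pq = -5 - 15i - 16j - 12k ≠ -5 + 9i + 12j - 20k = qp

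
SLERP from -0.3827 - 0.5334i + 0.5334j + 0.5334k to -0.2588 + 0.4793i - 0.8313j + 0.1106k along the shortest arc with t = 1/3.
-0.1806 - 0.5782i + 0.7151j + 0.3489k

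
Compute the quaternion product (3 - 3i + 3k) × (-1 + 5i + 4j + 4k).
6i + 39j - 3k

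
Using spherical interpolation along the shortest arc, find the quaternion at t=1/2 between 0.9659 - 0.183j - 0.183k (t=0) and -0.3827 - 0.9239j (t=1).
0.8703 + 0.4781j - 0.1181k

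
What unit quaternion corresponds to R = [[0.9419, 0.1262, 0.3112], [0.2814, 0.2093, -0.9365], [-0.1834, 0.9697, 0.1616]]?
0.7604 + 0.6267i + 0.1626j + 0.051k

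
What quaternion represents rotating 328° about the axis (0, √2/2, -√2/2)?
-0.9613 + 0.1949j - 0.1949k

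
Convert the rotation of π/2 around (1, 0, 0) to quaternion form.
0.7071 + 0.7071i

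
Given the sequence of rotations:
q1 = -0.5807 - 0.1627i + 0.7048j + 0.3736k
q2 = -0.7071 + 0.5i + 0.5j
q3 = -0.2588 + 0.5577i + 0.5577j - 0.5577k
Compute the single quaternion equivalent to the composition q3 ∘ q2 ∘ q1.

q2 · q1 = 0.1396 + 0.0115i - 0.9755j + 0.1696k
q3 · q2 · q1 = 0.5961 - 0.3746i + 0.2293j - 0.6722k
0.5961 - 0.3746i + 0.2293j - 0.6722k


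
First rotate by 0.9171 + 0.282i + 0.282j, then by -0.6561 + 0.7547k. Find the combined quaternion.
-0.6017 - 0.3978i + 0.0278j + 0.6921k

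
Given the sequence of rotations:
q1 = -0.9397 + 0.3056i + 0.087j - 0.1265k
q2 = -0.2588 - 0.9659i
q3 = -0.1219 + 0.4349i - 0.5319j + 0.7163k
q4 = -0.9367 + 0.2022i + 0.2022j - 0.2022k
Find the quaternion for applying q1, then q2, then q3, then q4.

q2 · q1 = 0.5384 + 0.8286i - 0.1447j - 0.0513k
q3 · q2 · q1 = -0.4662 + 0.2641i + 0.3471j + 0.7697k
q4 · q3 · q2 · q1 = 0.4687 - 0.1158i - 0.6284j - 0.6099k
0.4687 - 0.1158i - 0.6284j - 0.6099k


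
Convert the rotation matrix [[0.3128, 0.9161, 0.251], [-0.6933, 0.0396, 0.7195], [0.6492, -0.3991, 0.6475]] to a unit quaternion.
0.7071 - 0.3955i - 0.1408j - 0.569k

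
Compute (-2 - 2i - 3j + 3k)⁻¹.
-0.0769 + 0.0769i + 0.1154j - 0.1154k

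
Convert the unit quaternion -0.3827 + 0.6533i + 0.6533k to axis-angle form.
axis = (√2/2, 0, √2/2), θ = 5π/4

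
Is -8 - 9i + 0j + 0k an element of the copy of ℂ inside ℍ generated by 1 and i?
Yes. The quaternion -8 - 9i has j- and k-coefficients y = z = 0, so it lies in the complex subalgebra spanned by 1 and i.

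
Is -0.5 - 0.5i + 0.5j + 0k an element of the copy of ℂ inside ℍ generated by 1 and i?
No. The quaternion -0.5 - 0.5i + 0.5j has j-coefficient y = 0.5 and k-coefficient z = 0, not both zero, so it does not lie in the complex subalgebra spanned by 1 and i.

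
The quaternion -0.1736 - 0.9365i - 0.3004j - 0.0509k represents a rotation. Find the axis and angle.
axis = (-0.9509, -0.305, -0.0517), θ = 200°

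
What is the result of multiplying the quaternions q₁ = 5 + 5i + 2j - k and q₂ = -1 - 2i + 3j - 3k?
-4 - 18i + 30j + 5k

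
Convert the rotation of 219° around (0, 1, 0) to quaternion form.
-0.3338 + 0.9426j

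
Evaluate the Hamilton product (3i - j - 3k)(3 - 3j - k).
-6 + i - 18k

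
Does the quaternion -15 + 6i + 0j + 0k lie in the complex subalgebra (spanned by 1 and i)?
Yes. The quaternion -15 + 6i has j- and k-coefficients y = z = 0, so it lies in the complex subalgebra spanned by 1 and i.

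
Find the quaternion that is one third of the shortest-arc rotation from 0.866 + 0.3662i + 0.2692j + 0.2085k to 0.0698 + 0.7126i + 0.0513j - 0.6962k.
0.7332 + 0.6188i + 0.2413j - 0.1458k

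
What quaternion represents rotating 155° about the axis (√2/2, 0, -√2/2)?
0.2164 + 0.6903i - 0.6903k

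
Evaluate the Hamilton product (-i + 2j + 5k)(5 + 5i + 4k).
-15 + 3i + 39j + 15k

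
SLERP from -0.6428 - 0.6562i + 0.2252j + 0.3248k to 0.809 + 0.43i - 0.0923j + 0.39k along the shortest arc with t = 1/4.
-0.7301 - 0.6356i + 0.2028j + 0.1476k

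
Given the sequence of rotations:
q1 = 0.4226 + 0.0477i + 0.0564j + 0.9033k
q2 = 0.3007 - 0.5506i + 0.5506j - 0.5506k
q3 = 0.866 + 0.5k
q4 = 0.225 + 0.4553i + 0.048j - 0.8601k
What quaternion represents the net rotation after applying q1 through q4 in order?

q2 · q1 = 0.6196 + 0.3101i + 0.7207j - 0.0184k
q3 · q2 · q1 = 0.5458 - 0.0918i + 0.7792j + 0.2939k
q4 · q3 · q2 · q1 = 0.38 + 0.9121i + 0.1467j - 0.0441k
0.38 + 0.9121i + 0.1467j - 0.0441k


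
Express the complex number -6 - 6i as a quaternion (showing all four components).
-6 - 6i + 0j + 0k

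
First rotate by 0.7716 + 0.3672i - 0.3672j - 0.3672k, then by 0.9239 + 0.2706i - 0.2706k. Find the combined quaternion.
0.5142 + 0.4487i - 0.3393j - 0.6474k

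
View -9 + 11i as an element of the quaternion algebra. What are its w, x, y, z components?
-9 + 11i + 0j + 0k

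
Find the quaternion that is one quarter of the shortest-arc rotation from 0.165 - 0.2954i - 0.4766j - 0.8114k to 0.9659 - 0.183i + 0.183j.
0.4909 - 0.3282i - 0.3593j - 0.7226k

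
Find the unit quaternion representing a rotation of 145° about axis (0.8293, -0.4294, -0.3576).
0.3007 + 0.7909i - 0.4095j - 0.341k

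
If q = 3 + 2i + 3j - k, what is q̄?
3 - 2i - 3j + k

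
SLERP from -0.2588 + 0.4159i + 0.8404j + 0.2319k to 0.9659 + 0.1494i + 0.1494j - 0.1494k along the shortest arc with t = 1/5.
-0.5222 + 0.3426i + 0.7368j + 0.2589k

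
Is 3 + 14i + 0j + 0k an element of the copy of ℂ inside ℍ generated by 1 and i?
Yes. The quaternion 3 + 14i has j- and k-coefficients y = z = 0, so it lies in the complex subalgebra spanned by 1 and i.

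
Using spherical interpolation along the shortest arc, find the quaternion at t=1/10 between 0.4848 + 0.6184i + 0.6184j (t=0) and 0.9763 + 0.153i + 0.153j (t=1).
0.557 + 0.5872i + 0.5872j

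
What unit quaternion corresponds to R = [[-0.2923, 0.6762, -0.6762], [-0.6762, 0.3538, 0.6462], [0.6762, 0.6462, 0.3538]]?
0.5948 - 0.5684j - 0.5684k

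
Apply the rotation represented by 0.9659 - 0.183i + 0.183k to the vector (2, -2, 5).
(2.238, 0.743, 5.238)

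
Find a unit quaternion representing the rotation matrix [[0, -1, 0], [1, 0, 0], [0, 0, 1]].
0.7071 + 0.7071k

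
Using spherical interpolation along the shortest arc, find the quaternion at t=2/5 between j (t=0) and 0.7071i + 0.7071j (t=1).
0.309i + 0.9511j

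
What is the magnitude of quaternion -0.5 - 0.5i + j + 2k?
2.345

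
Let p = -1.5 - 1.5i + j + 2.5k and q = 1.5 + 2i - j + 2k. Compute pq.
-3.25 - 0.75i + 11j + 0.25k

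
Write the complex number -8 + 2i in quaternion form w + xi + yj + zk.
-8 + 2i + 0j + 0k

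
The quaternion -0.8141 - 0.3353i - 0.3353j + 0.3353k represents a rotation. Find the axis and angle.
axis = (-√3/3, -√3/3, √3/3), θ = 289°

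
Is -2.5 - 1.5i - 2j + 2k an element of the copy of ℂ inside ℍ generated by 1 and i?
No. The quaternion -2.5 - 1.5i - 2j + 2k has j-coefficient y = -2 and k-coefficient z = 2, not both zero, so it does not lie in the complex subalgebra spanned by 1 and i.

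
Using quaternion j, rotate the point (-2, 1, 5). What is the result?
(2, 1, -5)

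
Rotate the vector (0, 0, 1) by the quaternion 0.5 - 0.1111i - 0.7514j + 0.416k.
(-0.844, -0.514, -0.154)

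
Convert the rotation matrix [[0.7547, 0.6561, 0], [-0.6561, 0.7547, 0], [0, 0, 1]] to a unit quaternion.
0.9367 - 0.3502k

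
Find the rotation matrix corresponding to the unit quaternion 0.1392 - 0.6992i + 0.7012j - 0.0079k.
[[0.0165, -0.9784, 0.2063], [-0.9828, 0.0221, 0.1836], [-0.1842, -0.2057, -0.9611]]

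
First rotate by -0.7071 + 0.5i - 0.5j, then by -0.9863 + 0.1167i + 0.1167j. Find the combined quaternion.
0.6974 - 0.5757i + 0.4106j - 0.1167k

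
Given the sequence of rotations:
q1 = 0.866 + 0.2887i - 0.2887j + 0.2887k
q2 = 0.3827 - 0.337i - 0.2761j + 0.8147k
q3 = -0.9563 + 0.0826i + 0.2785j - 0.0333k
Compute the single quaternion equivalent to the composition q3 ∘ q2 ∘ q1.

q2 · q1 = 0.1138 - 0.0259i - 0.0171j + 0.993k
q3 · q2 · q1 = -0.0689 + 0.3101i - 0.0331j - 0.9476k
-0.0689 + 0.3101i - 0.0331j - 0.9476k


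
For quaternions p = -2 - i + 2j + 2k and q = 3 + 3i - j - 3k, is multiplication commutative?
No: pq = 5 - 13i + 11j + 7k ≠ 5 - 5i + 5j + 17k = qp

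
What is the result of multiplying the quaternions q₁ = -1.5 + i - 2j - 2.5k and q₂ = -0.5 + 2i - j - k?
-5.75 - 4i - 1.5j + 5.75k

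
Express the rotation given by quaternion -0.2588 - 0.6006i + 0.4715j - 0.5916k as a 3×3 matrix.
[[-0.1446, -0.8726, 0.4666], [-0.2602, -0.4214, -0.8687], [0.9547, -0.247, -0.1661]]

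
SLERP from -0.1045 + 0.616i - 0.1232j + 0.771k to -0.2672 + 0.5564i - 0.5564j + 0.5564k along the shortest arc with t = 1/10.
-0.1228 + 0.6174i - 0.17j + 0.7581k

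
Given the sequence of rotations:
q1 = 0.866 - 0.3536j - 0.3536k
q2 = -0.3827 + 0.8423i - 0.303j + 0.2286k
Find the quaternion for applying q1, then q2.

q2 · q1 = -0.3577 + 0.9174i + 0.1708j + 0.0355k
-0.3577 + 0.9174i + 0.1708j + 0.0355k


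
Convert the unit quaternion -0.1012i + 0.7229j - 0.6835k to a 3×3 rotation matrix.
[[-0.9795, -0.1463, 0.1383], [-0.1463, 0.0452, -0.9882], [0.1383, -0.9882, -0.0657]]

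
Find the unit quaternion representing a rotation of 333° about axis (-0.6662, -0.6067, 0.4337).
-0.9724 - 0.1555i - 0.1416j + 0.1012k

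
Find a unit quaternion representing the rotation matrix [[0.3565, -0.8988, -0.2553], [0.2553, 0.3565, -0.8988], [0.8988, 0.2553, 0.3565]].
0.7193 + 0.4011i - 0.4011j + 0.4011k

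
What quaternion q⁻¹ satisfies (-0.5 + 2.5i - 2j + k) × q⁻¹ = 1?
-0.0435 - 0.2174i + 0.1739j - 0.087k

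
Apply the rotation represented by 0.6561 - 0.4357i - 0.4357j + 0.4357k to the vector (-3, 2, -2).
(0.797, -2.757, -2.96)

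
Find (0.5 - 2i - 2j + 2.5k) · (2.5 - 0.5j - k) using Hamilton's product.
2.75 - 1.75i - 7.25j + 6.75k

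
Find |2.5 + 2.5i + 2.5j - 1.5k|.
√21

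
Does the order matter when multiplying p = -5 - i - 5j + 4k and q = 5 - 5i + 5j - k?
Yes: pq = -1 + 5i - 71j - 5k ≠ -1 + 35i - 29j + 55k = qp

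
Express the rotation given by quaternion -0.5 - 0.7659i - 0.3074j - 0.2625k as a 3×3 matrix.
[[0.6732, 0.2084, 0.7095], [0.7334, -0.311, -0.6045], [0.0947, 0.9273, -0.3622]]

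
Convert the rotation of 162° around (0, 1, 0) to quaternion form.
0.1564 + 0.9877j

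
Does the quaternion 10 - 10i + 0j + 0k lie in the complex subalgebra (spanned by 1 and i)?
Yes. The quaternion 10 - 10i has j- and k-coefficients y = z = 0, so it lies in the complex subalgebra spanned by 1 and i.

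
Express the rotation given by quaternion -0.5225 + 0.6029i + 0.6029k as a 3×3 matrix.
[[0.273, 0.63, 0.727], [-0.63, -0.454, 0.63], [0.727, -0.63, 0.273]]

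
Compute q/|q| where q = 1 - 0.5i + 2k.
0.4364 - 0.2182i + 0.8729k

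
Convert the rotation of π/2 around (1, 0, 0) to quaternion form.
0.7071 + 0.7071i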